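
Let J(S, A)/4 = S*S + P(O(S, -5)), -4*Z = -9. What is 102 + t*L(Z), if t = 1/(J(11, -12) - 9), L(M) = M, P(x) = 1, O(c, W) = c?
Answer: 195441/1916 ≈ 102.00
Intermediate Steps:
Z = 9/4 (Z = -¼*(-9) = 9/4 ≈ 2.2500)
J(S, A) = 4 + 4*S² (J(S, A) = 4*(S*S + 1) = 4*(S² + 1) = 4*(1 + S²) = 4 + 4*S²)
t = 1/479 (t = 1/((4 + 4*11²) - 9) = 1/((4 + 4*121) - 9) = 1/((4 + 484) - 9) = 1/(488 - 9) = 1/479 ≈ 0.0020877)
102 + t*L(Z) = 102 + (1/479)*(9/4) = 102 + 9/1916 = 195441/1916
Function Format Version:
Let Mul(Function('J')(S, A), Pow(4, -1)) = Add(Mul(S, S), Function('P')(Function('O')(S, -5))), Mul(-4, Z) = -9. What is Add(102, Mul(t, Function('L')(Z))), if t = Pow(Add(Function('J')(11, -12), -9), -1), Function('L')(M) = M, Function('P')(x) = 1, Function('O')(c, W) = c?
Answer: Rational(195441, 1916) ≈ 102.00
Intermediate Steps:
Z = Rational(9, 4) (Z = Mul(Rational(-1, 4), -9) = Rational(9, 4) ≈ 2.2500)
Function('J')(S, A) = Add(4, Mul(4, Pow(S, 2))) (Function('J')(S, A) = Mul(4, Add(Mul(S, S), 1)) = Mul(4, Add(Pow(S, 2), 1)) = Mul(4, Add(1, Pow(S, 2))) = Add(4, Mul(4, Pow(S, 2))))
t = Rational(1, 479) (t = Pow(Add(Add(4, Mul(4, Pow(11, 2))), -9), -1) = Pow(Add(Add(4, Mul(4, 121)), -9), -1) = Pow(Add(Add(4, 484), -9), -1) = Pow(Add(488, -9), -1) = Pow(479, -1) = Rational(1, 479) ≈ 0.0020877)
Add(102, Mul(t, Function('L')(Z))) = Add(102, Mul(Rational(1, 479), Rational(9, 4))) = Add(102, Rational(9, 1916)) = Rational(195441, 1916)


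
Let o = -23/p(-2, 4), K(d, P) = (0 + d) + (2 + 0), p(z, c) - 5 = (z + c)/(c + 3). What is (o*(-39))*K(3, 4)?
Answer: 31395/37 ≈ 848.51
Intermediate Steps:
p(z, c) = 5 + (c + z)/(3 + c) (p(z, c) = 5 + (z + c)/(c + 3) = 5 + (c + z)/(3 + c))
K(d, P) = 2 + d (K(d, P) = d + 2 = 2 + d)
o = -161/37 (o = -23*(3 + 4)/(15 - 2 + 6*4) = -23*7/(15 - 2 + 24) = -23/((⅐)*37) = -23/37/7 = -23*7/37 = -161/37 ≈ -4.3513)
(o*(-39))*K(3, 4) = (-161/37*(-39))*(2 + 3) = (6279/37)*5 = 31395/37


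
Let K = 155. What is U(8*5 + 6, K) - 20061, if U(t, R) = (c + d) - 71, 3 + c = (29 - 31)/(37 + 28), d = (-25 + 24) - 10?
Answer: -1309492/65 ≈ -20146.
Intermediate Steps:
d = -11 (d = -1 - 10 = -11)
c = -197/65 (c = -3 + (29 - 31)/(37 + 28) = -3 - 2/65 = -197/65 ≈ -3.0308)
U(t, R) = -5527/65 (U(t, R) = (-197/65 - 11) - 71 = -912/65 - 71 = -5527/65)
U(8*5 + 6, K) - 20061 = -5527/65 - 20061 = -1309492/65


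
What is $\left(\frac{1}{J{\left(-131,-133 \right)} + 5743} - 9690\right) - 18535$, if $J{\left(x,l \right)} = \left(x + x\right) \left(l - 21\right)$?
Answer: $- \frac{1300918474}{46091} \approx -28225.0$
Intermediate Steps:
$J{\left(x,l \right)} = 2 x \left(-21 + l\right)$
$\left(\frac{1}{J{\left(-131,-133 \right)} + 5743} - 9690\right) - 18535 = \left(\frac{1}{2 \left(-131\right) \left(-21 - 133\right) + 5743} - 9690\right) - 18535 = \left(\frac{1}{2 \left(-131\right) \left(-154\right) + 5743} - 9690\right) - 18535 = \left(\frac{1}{40348 + 5743} - 9690\right) - 18535 = \left(\frac{1}{46091} - 9690\right) - 18535 = - \frac{446621789}{46091} - 18535 = - \frac{1300918474}{46091}$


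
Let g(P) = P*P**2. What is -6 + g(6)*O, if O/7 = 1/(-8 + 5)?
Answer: -510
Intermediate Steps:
O = -7/3 (O = 7/(-8 + 5) = 7/(-3) = 7*(-1/3) = -7/3 ≈ -2.3333)
g(P) = P**3
-6 + g(6)*O = -6 + 6**3*(-7/3) = -6 + 216*(-7/3) = -6 - 504 = -510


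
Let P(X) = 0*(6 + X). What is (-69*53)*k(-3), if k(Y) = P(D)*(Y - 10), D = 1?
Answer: 0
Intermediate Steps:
P(X) = 0
k(Y) = 0 (k(Y) = 0*(Y - 10) = 0*(-10 + Y) = 0)
(-69*53)*k(-3) = -69*53*0 = -3657*0 = 0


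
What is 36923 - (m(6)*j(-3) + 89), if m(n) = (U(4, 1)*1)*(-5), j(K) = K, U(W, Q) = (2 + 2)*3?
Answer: 36654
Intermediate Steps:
U(W, Q) = 12 (U(W, Q) = 4*3 = 12)
m(n) = -60 (m(n) = (12*1)*(-5) = 12*(-5) = -60)
36923 - (m(6)*j(-3) + 89) = 36923 - (-60*(-3) + 89) = 36923 - (180 + 89) = 36923 - 1*269 = 36923 - 269 = 36654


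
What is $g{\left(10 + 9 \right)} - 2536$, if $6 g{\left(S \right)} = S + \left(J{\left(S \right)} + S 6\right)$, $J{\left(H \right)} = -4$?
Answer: $- \frac{5029}{2} \approx -2514.5$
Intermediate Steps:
$g{\left(S \right)} = - \frac{2}{3} + \frac{7 S}{6}$ ($g{\left(S \right)} = \frac{S + \left(-4 + S 6\right)}{6} = \frac{S + \left(-4 + 6 S\right)}{6} = \frac{-4 + 7 S}{6} = - \frac{2}{3} + \frac{7 S}{6}$)
$g{\left(10 + 9 \right)} - 2536 = \left(- \frac{2}{3} + \frac{7 \left(10 + 9\right)}{6}\right) - 2536 = \left(- \frac{2}{3} + \frac{7}{6} \cdot 19\right) - 2536 = \left(- \frac{2}{3} + \frac{133}{6}\right) - 2536 = \frac{43}{2} - 2536 = - \frac{5029}{2}$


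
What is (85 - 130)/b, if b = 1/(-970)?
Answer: 43650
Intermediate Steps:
b = -1/970 ≈ -0.0010309
(85 - 130)/b = (85 - 130)/(-1/970) = -45*(-970) = 43650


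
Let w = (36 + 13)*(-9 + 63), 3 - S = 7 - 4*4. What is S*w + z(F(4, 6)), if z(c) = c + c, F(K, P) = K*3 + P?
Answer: 31788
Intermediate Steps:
F(K, P) = P + 3*K (F(K, P) = 3*K + P = P + 3*K)
z(c) = 2*c
S = 12 (S = 3 - (7 - 4*4) = 3 - (7 - 16) = 3 - 1*(-9) = 3 + 9 = 12)
w = 2646 (w = 49*54 = 2646)
S*w + z(F(4, 6)) = 12*2646 + 2*(6 + 3*4) = 31752 + 2*(6 + 12) = 31752 + 2*18 = 31752 + 36 = 31788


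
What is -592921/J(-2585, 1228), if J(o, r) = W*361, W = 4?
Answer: -592921/1444 ≈ -410.61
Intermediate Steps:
J(o, r) = 1444 (J(o, r) = 4*361 = 1444)
-592921/J(-2585, 1228) = -592921/1444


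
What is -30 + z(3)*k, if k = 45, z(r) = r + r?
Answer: 240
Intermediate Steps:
z(r) = 2*r
-30 + z(3)*k = -30 + (2*3)*45 = -30 + 6*45 = -30 + 270 = 240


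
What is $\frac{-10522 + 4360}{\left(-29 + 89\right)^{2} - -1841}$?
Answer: $- \frac{6162}{5441} \approx -1.1325$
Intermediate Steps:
$\frac{-10522 + 4360}{\left(-29 + 89\right)^{2} - -1841} = - \frac{6162}{60^{2} + 1841} = - \frac{6162}{3600 + 1841} = - \frac{6162}{5441}$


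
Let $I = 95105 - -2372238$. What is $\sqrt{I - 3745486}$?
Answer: $i \sqrt{1278143} \approx 1130.6 i$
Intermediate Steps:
$I = 2467343$ ($I = 95105 + 2372238 = 2467343$)
$\sqrt{I - 3745486} = \sqrt{2467343 - 3745486} = \sqrt{-1278143} = i \sqrt{1278143}$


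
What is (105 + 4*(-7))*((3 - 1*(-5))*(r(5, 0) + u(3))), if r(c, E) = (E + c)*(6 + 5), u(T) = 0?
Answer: 33880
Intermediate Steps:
r(c, E) = 11*E + 11*c (r(c, E) = (E + c)*11 = 11*E + 11*c)
(105 + 4*(-7))*((3 - 1*(-5))*(r(5, 0) + u(3))) = (105 + 4*(-7))*((3 - 1*(-5))*((11*0 + 11*5) + 0)) = (105 - 28)*((3 + 5)*((0 + 55) + 0)) = 77*(8*(55 + 0)) = 77*(8*55) = 77*440 = 33880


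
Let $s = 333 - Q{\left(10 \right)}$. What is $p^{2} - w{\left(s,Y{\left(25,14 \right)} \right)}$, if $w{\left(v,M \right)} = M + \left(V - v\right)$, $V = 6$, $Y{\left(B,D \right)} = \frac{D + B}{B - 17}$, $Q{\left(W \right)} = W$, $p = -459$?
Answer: $\frac{1687945}{8} \approx 2.1099 \cdot 10^{5}$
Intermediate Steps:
$Y{\left(B,D \right)} = \frac{B + D}{-17 + B}$
$s = 323$ ($s = 333 - 10 = 323$)
$w{\left(v,M \right)} = 6 + M - v$ ($w{\left(v,M \right)} = M - \left(-6 + v\right) = 6 + M - v$)
$p^{2} - w{\left(s,Y{\left(25,14 \right)} \right)} = \left(-459\right)^{2} - \left(6 + \frac{25 + 14}{-17 + 25} - 323\right) = 210681 - \left(6 + \frac{1}{8} \cdot 39 - 323\right) = 210681 - \left(6 + \frac{39}{8} - 323\right) = 210681 - - \frac{2497}{8} = 210681 + \frac{2497}{8} = \frac{1687945}{8}$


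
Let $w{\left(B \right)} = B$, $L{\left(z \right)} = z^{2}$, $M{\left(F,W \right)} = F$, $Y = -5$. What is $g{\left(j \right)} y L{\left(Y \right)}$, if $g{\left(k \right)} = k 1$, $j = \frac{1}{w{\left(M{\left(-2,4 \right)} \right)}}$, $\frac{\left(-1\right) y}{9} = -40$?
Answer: $-4500$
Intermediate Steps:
$y = 360$ ($y = \left(-9\right) \left(-40\right) = 360$)
$j = - \frac{1}{2}$ ($j = \frac{1}{-2} = - \frac{1}{2} \approx -0.5$)
$g{\left(k \right)} = k$
$g{\left(j \right)} y L{\left(Y \right)} = \left(- \frac{1}{2}\right) 360 \left(-5\right)^{2} = \left(-180\right) 25 = -4500$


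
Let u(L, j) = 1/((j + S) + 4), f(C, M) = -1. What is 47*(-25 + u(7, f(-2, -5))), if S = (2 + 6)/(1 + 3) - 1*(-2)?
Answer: -8178/7 ≈ -1168.3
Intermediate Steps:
S = 4 (S = 8/4 + 2 = 8*(¼) + 2 = 2 + 2 = 4)
u(L, j) = 1/(8 + j) (u(L, j) = 1/((j + 4) + 4) = 1/((4 + j) + 4) = 1/(8 + j))
47*(-25 + u(7, f(-2, -5))) = 47*(-25 + 1/(8 - 1)) = 47*(-25 + 1/7) = 47*(-25 + ⅐) = 47*(-174/7) = -8178/7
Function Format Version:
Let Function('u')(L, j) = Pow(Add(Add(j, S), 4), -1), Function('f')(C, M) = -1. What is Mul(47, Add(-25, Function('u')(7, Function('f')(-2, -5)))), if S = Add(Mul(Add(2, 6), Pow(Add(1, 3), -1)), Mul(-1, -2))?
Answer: Rational(-8178, 7) ≈ -1168.3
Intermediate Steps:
S = 4 (S = Add(Mul(8, Pow(4, -1)), 2) = Add(Mul(8, Rational(1, 4)), 2) = Add(2, 2) = 4)
Function('u')(L, j) = Pow(Add(8, j), -1) (Function('u')(L, j) = Pow(Add(Add(j, 4), 4), -1) = Pow(Add(Add(4, j), 4), -1) = Pow(Add(8, j), -1))
Mul(47, Add(-25, Function('u')(7, Function('f')(-2, -5)))) = Mul(47, Add(-25, Pow(Add(8, -1), -1))) = Mul(47, Add(-25, Pow(7, -1))) = Mul(47, Add(-25, Rational(1, 7))) = Mul(47, Rational(-174, 7)) = Rational(-8178, 7)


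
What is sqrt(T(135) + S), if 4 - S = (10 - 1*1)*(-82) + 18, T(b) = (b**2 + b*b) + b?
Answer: sqrt(37309) ≈ 193.16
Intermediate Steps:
T(b) = b + 2*b**2 (T(b) = (b**2 + b**2) + b = 2*b**2 + b = b + 2*b**2)
S = 724 (S = 4 - ((10 - 1*1)*(-82) + 18) = 4 - ((10 - 1)*(-82) + 18) = 4 - (9*(-82) + 18) = 4 - (-738 + 18) = 4 - 1*(-720) = 4 + 720 = 724)
sqrt(T(135) + S) = sqrt(135*(1 + 2*135) + 724) = sqrt(135*(1 + 270) + 724) = sqrt(135*271 + 724) = sqrt(36585 + 724) = sqrt(37309)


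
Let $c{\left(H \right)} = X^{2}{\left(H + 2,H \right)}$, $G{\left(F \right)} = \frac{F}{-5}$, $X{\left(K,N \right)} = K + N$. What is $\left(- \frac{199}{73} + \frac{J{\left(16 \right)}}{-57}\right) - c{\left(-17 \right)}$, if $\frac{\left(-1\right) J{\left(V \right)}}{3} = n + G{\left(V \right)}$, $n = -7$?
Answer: $- \frac{7124068}{6935} \approx -1027.3$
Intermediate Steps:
$G{\left(F \right)} = - \frac{F}{5}$ ($G{\left(F \right)} = F \left(- \frac{1}{5}\right) = - \frac{F}{5}$)
$c{\left(H \right)} = \left(2 + 2 H\right)^{2}$ ($c{\left(H \right)} = \left(\left(H + 2\right) + H\right)^{2} = \left(\left(2 + H\right) + H\right)^{2} = \left(2 + 2 H\right)^{2}$)
$J{\left(V \right)} = 21 + \frac{3 V}{5}$ ($J{\left(V \right)} = - 3 \left(-7 - \frac{V}{5}\right) = 21 + \frac{3 V}{5}$)
$\left(- \frac{199}{73} + \frac{J{\left(16 \right)}}{-57}\right) - c{\left(-17 \right)} = \left(- \frac{199}{73} + \frac{21 + \frac{3}{5} \cdot 16}{-57}\right) - 4 \left(1 - 17\right)^{2} = \left(\left(-199\right) \frac{1}{73} + \left(21 + \frac{48}{5}\right) \left(- \frac{1}{57}\right)\right) - 4 \left(-16\right)^{2} = \left(- \frac{199}{73} + \frac{153}{5} \left(- \frac{1}{57}\right)\right) - 4 \cdot 256 = \left(- \frac{199}{73} - \frac{51}{95}\right) - 1024 = - \frac{22628}{6935} - 1024 = - \frac{7124068}{6935}$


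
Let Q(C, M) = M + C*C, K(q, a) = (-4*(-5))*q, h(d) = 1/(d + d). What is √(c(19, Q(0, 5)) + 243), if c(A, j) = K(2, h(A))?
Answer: √283 ≈ 16.823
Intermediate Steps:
h(d) = 1/(2*d)
K(q, a) = 20*q
Q(C, M) = M + C²
c(A, j) = 40 (c(A, j) = 20*2 = 40)
√(c(19, Q(0, 5)) + 243) = √(40 + 243) = √283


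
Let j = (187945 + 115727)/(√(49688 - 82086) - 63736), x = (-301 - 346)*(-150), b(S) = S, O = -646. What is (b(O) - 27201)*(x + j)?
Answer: -5489031327234027738/2031155047 + 4228177092*I*√32398/2031155047 ≈ -2.7024e+9 + 374.69*I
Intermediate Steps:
x = 97050 (x = -647*(-150) = 97050)
j = 303672/(-63736 + I*√32398) (j = 303672/(√(-32398) - 63736) = 303672/(I*√32398 - 63736) = 303672/(-63736 + I*√32398) ≈ -4.7645 - 0.013455*I)
(b(O) - 27201)*(x + j) = (-646 - 27201)*(97050 + (-9677419296/2031155047 - 151836*I*√32398/2031155047)) = -27847*(197113919892054/2031155047 - 151836*I*√32398/2031155047) = -5489031327234027738/2031155047 + 4228177092*I*√32398/2031155047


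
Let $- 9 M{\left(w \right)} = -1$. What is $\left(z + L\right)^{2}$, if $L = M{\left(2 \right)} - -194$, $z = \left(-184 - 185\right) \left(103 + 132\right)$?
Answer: $\frac{606355001344}{81} \approx 7.4859 \cdot 10^{9}$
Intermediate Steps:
$M{\left(w \right)} = \frac{1}{9}$ ($M{\left(w \right)} = \left(- \frac{1}{9}\right) \left(-1\right) = \frac{1}{9}$)
$z = -86715$ ($z = \left(-369\right) 235 = -86715$)
$L = \frac{1747}{9}$ ($L = \frac{1}{9} - -194 = \frac{1}{9} + 194 = \frac{1747}{9} \approx 194.11$)
$\left(z + L\right)^{2} = \left(-86715 + \frac{1747}{9}\right)^{2} = \left(- \frac{778688}{9}\right)^{2} = \frac{606355001344}{81}$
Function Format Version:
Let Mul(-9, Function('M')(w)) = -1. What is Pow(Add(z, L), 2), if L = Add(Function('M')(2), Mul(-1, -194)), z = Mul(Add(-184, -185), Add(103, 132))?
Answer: Rational(606355001344, 81) ≈ 7.4859e+9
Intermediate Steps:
Function('M')(w) = Rational(1, 9) (Function('M')(w) = Mul(Rational(-1, 9), -1) = Rational(1, 9))
z = -86715 (z = Mul(-369, 235) = -86715)
L = Rational(1747, 9) (L = Add(Rational(1, 9), Mul(-1, -194)) = Add(Rational(1, 9), 194) = Rational(1747, 9) ≈ 194.11)
Pow(Add(z, L), 2) = Pow(Add(-86715, Rational(1747, 9)), 2) = Pow(Rational(-778688, 9), 2) = Rational(606355001344, 81)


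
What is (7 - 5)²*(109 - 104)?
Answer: 20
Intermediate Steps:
(7 - 5)²*(109 - 104) = 2²*5 = 4*5 = 20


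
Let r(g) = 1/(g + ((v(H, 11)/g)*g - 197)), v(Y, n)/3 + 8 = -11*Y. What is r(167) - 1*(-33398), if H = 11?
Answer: 13926965/417 ≈ 33398.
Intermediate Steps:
v(Y, n) = -24 - 33*Y (v(Y, n) = -24 + 3*(-11*Y) = -24 - 33*Y)
r(g) = 1/(-584 + g) (r(g) = 1/(g + (((-24 - 33*11)/g)*g - 197)) = 1/(g + (((-24 - 363)/g)*g - 197)) = 1/(g + ((-387/g)*g - 197)) = 1/(g + (-387 - 197)) = 1/(g - 584) = 1/(-584 + g))
r(167) - 1*(-33398) = 1/(-584 + 167) - 1*(-33398) = 1/(-417) + 33398 = -1/417 + 33398 = 13926965/417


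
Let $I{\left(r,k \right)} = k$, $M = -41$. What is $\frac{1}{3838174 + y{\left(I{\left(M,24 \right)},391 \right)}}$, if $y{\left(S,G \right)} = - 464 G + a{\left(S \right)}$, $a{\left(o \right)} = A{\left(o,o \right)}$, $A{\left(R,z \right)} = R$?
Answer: $\frac{1}{3656774} \approx 2.7347 \cdot 10^{-7}$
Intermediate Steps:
$a{\left(o \right)} = o$
$y{\left(S,G \right)} = S - 464 G$ ($y{\left(S,G \right)} = - 464 G + S = S - 464 G$)
$\frac{1}{3838174 + y{\left(I{\left(M,24 \right)},391 \right)}} = \frac{1}{3838174 + \left(24 - 181424\right)} = \frac{1}{3838174 - 181400} = \frac{1}{3656774}$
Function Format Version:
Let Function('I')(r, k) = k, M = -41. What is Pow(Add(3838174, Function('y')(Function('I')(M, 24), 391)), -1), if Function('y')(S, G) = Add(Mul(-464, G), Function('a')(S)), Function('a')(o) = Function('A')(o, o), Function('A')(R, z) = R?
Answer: Rational(1, 3656774) ≈ 2.7347e-7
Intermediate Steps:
Function('a')(o) = o
Function('y')(S, G) = Add(S, Mul(-464, G)) (Function('y')(S, G) = Add(Mul(-464, G), S) = Add(S, Mul(-464, G)))
Pow(Add(3838174, Function('y')(Function('I')(M, 24), 391)), -1) = Pow(Add(3838174, Add(24, Mul(-464, 391))), -1) = Pow(Add(3838174, Add(24, -181424)), -1) = Pow(Add(3838174, -181400), -1) = Pow(3656774, -1) = Rational(1, 3656774)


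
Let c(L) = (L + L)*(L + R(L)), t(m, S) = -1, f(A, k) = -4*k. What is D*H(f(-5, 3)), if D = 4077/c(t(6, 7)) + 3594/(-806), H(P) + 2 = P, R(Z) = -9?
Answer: -11249637/4030 ≈ -2791.5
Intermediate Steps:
c(L) = 2*L*(-9 + L) (c(L) = (L + L)*(L - 9) = (2*L)*(-9 + L) = 2*L*(-9 + L))
H(P) = -2 + P
D = 1607091/8060 (D = 4077/((2*(-1)*(-9 - 1))) + 3594/(-806) = 4077/((2*(-1)*(-10))) + 3594*(-1/806) = 4077/20 - 1797/403 = 1607091/8060 ≈ 199.39)
D*H(f(-5, 3)) = 1607091*(-2 - 4*3)/8060 = 1607091*(-2 - 12)/8060 = (1607091/8060)*(-14) = -11249637/4030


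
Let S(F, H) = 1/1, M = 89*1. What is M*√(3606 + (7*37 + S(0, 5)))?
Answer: 89*√3866 ≈ 5533.8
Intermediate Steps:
M = 89
S(F, H) = 1
M*√(3606 + (7*37 + S(0, 5))) = 89*√(3606 + (7*37 + 1)) = 89*√(3606 + (259 + 1)) = 89*√(3606 + 260) = 89*√3866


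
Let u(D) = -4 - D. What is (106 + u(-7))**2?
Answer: 11881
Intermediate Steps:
(106 + u(-7))**2 = (106 + (-4 - 1*(-7)))**2 = (106 + (-4 + 7))**2 = (106 + 3)**2 = 109**2 = 11881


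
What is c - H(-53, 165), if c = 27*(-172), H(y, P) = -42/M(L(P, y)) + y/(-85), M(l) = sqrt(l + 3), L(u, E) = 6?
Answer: -393603/85 ≈ -4630.6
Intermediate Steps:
M(l) = sqrt(3 + l)
H(y, P) = -14 - y/85 (H(y, P) = -42/sqrt(3 + 6) + y/(-85) = -42/(sqrt(9)) + y*(-1/85) = -42/3 - y/85 = -42*1/3 - y/85 = -14 - y/85)
c = -4644
c - H(-53, 165) = -4644 - (-14 - 1/85*(-53)) = -4644 - (-14 + 53/85) = -4644 - 1*(-1137/85) = -4644 + 1137/85 = -393603/85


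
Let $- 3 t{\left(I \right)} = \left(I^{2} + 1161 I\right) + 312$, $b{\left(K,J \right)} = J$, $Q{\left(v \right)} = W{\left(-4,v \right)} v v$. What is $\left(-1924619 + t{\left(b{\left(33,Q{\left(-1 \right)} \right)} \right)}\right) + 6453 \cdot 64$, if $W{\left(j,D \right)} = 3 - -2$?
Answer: $- \frac{4541023}{3} \approx -1.5137 \cdot 10^{6}$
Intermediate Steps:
$W{\left(j,D \right)} = 5$ ($W{\left(j,D \right)} = 3 + 2 = 5$)
$Q{\left(v \right)} = 5 v^{2}$ ($Q{\left(v \right)} = 5 v v = 5 v^{2}$)
$t{\left(I \right)} = -104 - 387 I - \frac{I^{2}}{3}$ ($t{\left(I \right)} = - \frac{\left(I^{2} + 1161 I\right) + 312}{3} = - \frac{312 + I^{2} + 1161 I}{3} = -104 - 387 I - \frac{I^{2}}{3}$)
$\left(-1924619 + t{\left(b{\left(33,Q{\left(-1 \right)} \right)} \right)}\right) + 6453 \cdot 64 = \left(-1924619 - \left(104 + \frac{25}{3} + 387 \cdot 5 \left(-1\right)^{2}\right)\right) + 6453 \cdot 64 = \left(-1924619 - \left(104 + \frac{25}{3} + 387 \cdot 5 \cdot 1\right)\right) + 412992 = \left(-1924619 - \left(2039 + \frac{25}{3}\right)\right) + 412992 = \left(-1924619 - \frac{6142}{3}\right) + 412992 = - \frac{5779999}{3} + 412992 = - \frac{4541023}{3}$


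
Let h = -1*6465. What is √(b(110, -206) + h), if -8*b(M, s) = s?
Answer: I*√25757/2 ≈ 80.245*I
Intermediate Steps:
b(M, s) = -s/8
h = -6465
√(b(110, -206) + h) = √(-⅛*(-206) - 6465) = √(103/4 - 6465) = √(-25757/4) = I*√25757/2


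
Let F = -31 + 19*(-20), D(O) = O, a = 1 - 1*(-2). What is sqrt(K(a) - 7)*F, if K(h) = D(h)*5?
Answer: -822*sqrt(2) ≈ -1162.5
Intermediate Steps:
a = 3 (a = 1 + 2 = 3)
K(h) = 5*h (K(h) = h*5 = 5*h)
F = -411 (F = -31 - 380 = -411)
sqrt(K(a) - 7)*F = sqrt(5*3 - 7)*(-411) = sqrt(15 - 7)*(-411) = sqrt(8)*(-411) = (2*sqrt(2))*(-411) = -822*sqrt(2)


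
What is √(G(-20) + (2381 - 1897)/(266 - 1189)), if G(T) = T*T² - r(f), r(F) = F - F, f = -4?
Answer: 2*I*√1703969683/923 ≈ 89.446*I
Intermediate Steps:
r(F) = 0
G(T) = T³ (G(T) = T*T² - 1*0 = T³ + 0 = T³)
√(G(-20) + (2381 - 1897)/(266 - 1189)) = √((-20)³ + (2381 - 1897)/(266 - 1189)) = √(-8000 + 484/(-923)) = √(-8000 + 484*(-1/923)) = √(-8000 - 484/923) = √(-7384484/923) = 2*I*√1703969683/923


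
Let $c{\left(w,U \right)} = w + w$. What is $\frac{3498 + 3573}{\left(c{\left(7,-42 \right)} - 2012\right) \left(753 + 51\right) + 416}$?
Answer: $- \frac{7071}{1605976} \approx -0.0044029$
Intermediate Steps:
$c{\left(w,U \right)} = 2 w$
$\frac{3498 + 3573}{\left(c{\left(7,-42 \right)} - 2012\right) \left(753 + 51\right) + 416} = \frac{3498 + 3573}{\left(2 \cdot 7 - 2012\right) \left(753 + 51\right) + 416} = \frac{7071}{\left(14 - 2012\right) 804 + 416} = \frac{7071}{\left(-1998\right) 804 + 416} = \frac{7071}{-1606392 + 416} = \frac{7071}{-1605976} = 7071 \left(- \frac{1}{1605976}\right) = - \frac{7071}{1605976}$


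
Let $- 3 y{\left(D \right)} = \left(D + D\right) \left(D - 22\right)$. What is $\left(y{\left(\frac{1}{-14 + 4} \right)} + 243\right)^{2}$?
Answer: $\frac{1312540441}{22500} \approx 58335.0$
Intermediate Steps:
$y{\left(D \right)} = - \frac{2 D \left(-22 + D\right)}{3}$ ($y{\left(D \right)} = - \frac{\left(D + D\right) \left(D - 22\right)}{3} = - \frac{2 D \left(-22 + D\right)}{3}$)
$\left(y{\left(\frac{1}{-14 + 4} \right)} + 243\right)^{2} = \left(\frac{2 \left(22 - \frac{1}{-14 + 4}\right)}{3 \left(-14 + 4\right)} + 243\right)^{2} = \left(\frac{2 \left(22 - \frac{1}{-10}\right)}{3 \left(-10\right)} + 243\right)^{2} = \left(\frac{2}{3} \left(- \frac{1}{10}\right) \left(22 - - \frac{1}{10}\right) + 243\right)^{2} = \left(\frac{2}{3} \left(- \frac{1}{10}\right) \left(22 + \frac{1}{10}\right) + 243\right)^{2} = \left(\frac{2}{3} \left(- \frac{1}{10}\right) \frac{221}{10} + 243\right)^{2} = \left(- \frac{221}{150} + 243\right)^{2} = \left(\frac{36229}{150}\right)^{2} = \frac{1312540441}{22500}$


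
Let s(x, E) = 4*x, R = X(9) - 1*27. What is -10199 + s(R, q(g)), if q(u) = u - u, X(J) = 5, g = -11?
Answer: -10287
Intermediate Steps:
q(u) = 0
R = -22 (R = 5 - 1*27 = 5 - 27 = -22)
-10199 + s(R, q(g)) = -10199 + 4*(-22) = -10199 - 88 = -10287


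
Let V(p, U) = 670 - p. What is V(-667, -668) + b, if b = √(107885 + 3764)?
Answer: 1337 + √111649 ≈ 1671.1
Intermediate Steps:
b = √111649 ≈ 334.14
V(-667, -668) + b = (670 - 1*(-667)) + √111649 = (670 + 667) + √111649 = 1337 + √111649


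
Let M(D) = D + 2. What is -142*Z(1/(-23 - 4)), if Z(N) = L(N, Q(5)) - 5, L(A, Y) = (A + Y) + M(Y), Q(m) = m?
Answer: -26696/27 ≈ -988.74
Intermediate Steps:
M(D) = 2 + D
L(A, Y) = 2 + A + 2*Y (L(A, Y) = (A + Y) + (2 + Y) = 2 + A + 2*Y)
Z(N) = 7 + N (Z(N) = (2 + N + 2*5) - 5 = (2 + N + 10) - 5 = (12 + N) - 5 = 7 + N)
-142*Z(1/(-23 - 4)) = -142*(7 + 1/(-23 - 4)) = -142*(7 + 1/(-27)) = -142*(7 - 1/27) = -142*188/27 = -26696/27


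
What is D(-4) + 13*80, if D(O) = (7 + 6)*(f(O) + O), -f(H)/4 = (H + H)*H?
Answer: -676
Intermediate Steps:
f(H) = -8*H² (f(H) = -4*(H + H)*H = -4*2*H*H = -8*H²)
D(O) = -104*O² + 13*O (D(O) = (7 + 6)*(-8*O² + O) = 13*(O - 8*O²) = -104*O² + 13*O)
D(-4) + 13*80 = 13*(-4)*(1 - 8*(-4)) + 13*80 = 13*(-4)*(1 + 32) + 1040 = 13*(-4)*33 + 1040 = -1716 + 1040 = -676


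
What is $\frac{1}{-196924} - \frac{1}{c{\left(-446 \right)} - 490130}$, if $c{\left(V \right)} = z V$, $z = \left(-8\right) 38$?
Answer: $- \frac{78811}{34909308252} \approx -2.2576 \cdot 10^{-6}$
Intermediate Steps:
$z = -304$
$c{\left(V \right)} = - 304 V$
$\frac{1}{-196924} - \frac{1}{c{\left(-446 \right)} - 490130} = \frac{1}{-196924} - \frac{1}{\left(-304\right) \left(-446\right) - 490130} = - \frac{1}{196924} - \frac{1}{135584 - 490130} = - \frac{1}{196924} - \frac{1}{-354546} = - \frac{1}{196924} - - \frac{1}{354546} = - \frac{1}{196924} + \frac{1}{354546} = - \frac{78811}{34909308252}$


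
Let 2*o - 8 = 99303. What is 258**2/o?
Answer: 133128/99311 ≈ 1.3405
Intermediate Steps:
o = 99311/2 (o = 4 + (1/2)*99303 = 4 + 99303/2 = 99311/2 ≈ 49656.)
258**2/o = 258**2/(99311/2) = 66564*(2/99311) = 133128/99311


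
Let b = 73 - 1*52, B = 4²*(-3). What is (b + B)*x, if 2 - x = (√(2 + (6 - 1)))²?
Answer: 135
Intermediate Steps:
B = -48 (B = 16*(-3) = -48)
b = 21 (b = 73 - 52 = 21)
x = -5 (x = 2 - (√(2 + (6 - 1)))² = 2 - (√(2 + 5))² = 2 - (√7)² = 2 - 1*7 = 2 - 7 = -5)
(b + B)*x = (21 - 48)*(-5) = -27*(-5) = 135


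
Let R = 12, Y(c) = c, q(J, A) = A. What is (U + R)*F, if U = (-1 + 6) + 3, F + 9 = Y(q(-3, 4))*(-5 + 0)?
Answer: -580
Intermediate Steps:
F = -29 (F = -9 + 4*(-5 + 0) = -9 + 4*(-5) = -9 - 20 = -29)
U = 8 (U = 5 + 3 = 8)
(U + R)*F = (8 + 12)*(-29) = 20*(-29) = -580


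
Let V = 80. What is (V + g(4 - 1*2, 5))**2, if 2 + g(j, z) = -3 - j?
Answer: 5329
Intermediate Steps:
g(j, z) = -5 - j (g(j, z) = -2 + (-3 - j) = -5 - j)
(V + g(4 - 1*2, 5))**2 = (80 + (-5 - (4 - 1*2)))**2 = (80 + (-5 - (4 - 2)))**2 = (80 + (-5 - 1*2))**2 = (80 + (-5 - 2))**2 = (80 - 7)**2 = 73**2 = 5329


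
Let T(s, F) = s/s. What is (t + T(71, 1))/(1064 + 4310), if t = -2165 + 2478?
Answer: 157/2687 ≈ 0.058429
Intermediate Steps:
T(s, F) = 1
t = 313
(t + T(71, 1))/(1064 + 4310) = (313 + 1)/(1064 + 4310) = 314/5374 = 314*(1/5374) = 157/2687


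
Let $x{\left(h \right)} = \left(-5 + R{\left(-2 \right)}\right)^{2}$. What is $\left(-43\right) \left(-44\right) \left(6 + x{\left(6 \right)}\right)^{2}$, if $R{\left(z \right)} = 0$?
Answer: $1818212$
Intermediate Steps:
$x{\left(h \right)} = 25$ ($x{\left(h \right)} = \left(-5 + 0\right)^{2} = \left(-5\right)^{2} = 25$)
$\left(-43\right) \left(-44\right) \left(6 + x{\left(6 \right)}\right)^{2} = \left(-43\right) \left(-44\right) \left(6 + 25\right)^{2} = 1892 \cdot 31^{2} = 1892 \cdot 961 = 1818212$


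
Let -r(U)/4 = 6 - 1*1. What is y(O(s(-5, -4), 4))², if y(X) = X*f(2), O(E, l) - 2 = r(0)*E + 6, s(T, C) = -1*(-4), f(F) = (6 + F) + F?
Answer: 518400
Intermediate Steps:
f(F) = 6 + 2*F
r(U) = -20 (r(U) = -4*(6 - 1*1) = -4*(6 - 1) = -4*5 = -20)
s(T, C) = 4
O(E, l) = 8 - 20*E (O(E, l) = 2 + (-20*E + 6) = 2 + (6 - 20*E) = 8 - 20*E)
y(X) = 10*X (y(X) = X*(6 + 2*2) = X*(6 + 4) = X*10 = 10*X)
y(O(s(-5, -4), 4))² = (10*(8 - 20*4))² = (10*(8 - 80))² = (10*(-72))² = (-720)² = 518400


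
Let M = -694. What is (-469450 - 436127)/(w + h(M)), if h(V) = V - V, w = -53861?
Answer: 905577/53861 ≈ 16.813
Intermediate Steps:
h(V) = 0
(-469450 - 436127)/(w + h(M)) = (-469450 - 436127)/(-53861 + 0) = -905577/(-53861) = -905577*(-1/53861) = 905577/53861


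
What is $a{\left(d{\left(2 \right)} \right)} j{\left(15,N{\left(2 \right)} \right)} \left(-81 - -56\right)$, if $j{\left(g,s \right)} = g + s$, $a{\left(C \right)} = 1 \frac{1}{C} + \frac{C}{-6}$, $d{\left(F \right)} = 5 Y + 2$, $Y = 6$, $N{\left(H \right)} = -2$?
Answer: $\frac{165425}{96} \approx 1723.2$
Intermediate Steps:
$d{\left(F \right)} = 32$ ($d{\left(F \right)} = 5 \cdot 6 + 2 = 30 + 2 = 32$)
$a{\left(C \right)} = \frac{1}{C} - \frac{C}{6}$ ($a{\left(C \right)} = \frac{1}{C} + C \left(- \frac{1}{6}\right) = \frac{1}{C} - \frac{C}{6}$)
$a{\left(d{\left(2 \right)} \right)} j{\left(15,N{\left(2 \right)} \right)} \left(-81 - -56\right) = \left(\frac{1}{32} - \frac{16}{3}\right) \left(15 - 2\right) \left(-81 - -56\right) = \left(\frac{1}{32} - \frac{16}{3}\right) 13 \left(-81 + 56\right) = \left(- \frac{509}{96}\right) 13 \left(-25\right) = \left(- \frac{6617}{96}\right) \left(-25\right) = \frac{165425}{96}$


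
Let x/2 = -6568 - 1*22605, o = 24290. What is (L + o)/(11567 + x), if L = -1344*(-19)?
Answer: -49826/46779 ≈ -1.0651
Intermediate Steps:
x = -58346 (x = 2*(-6568 - 1*22605) = 2*(-6568 - 22605) = 2*(-29173) = -58346)
L = 25536
(L + o)/(11567 + x) = (25536 + 24290)/(11567 - 58346) = 49826/(-46779) = 49826*(-1/46779) = -49826/46779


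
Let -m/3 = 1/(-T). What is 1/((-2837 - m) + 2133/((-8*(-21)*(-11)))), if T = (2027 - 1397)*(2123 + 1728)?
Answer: -35583240/100990722839 ≈ -0.00035234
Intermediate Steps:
T = 2426130 (T = 630*3851 = 2426130)
m = 1/808710 (m = -3/((-1*2426130)) = -3/(-2426130) = -3*(-1/2426130) = 1/808710 ≈ 1.2365e-6)
1/((-2837 - m) + 2133/((-8*(-21)*(-11)))) = 1/((-2837 - 1*1/808710) + 2133/((-8*(-21)*(-11)))) = 1/((-2837 - 1/808710) + 2133/((168*(-11)))) = 1/(-2294310271/808710 + 2133/(-1848)) = 1/(-2294310271/808710 + 2133*(-1/1848)) = 1/(-2294310271/808710 - 711/616) = 1/(-100990722839/35583240) = -35583240/100990722839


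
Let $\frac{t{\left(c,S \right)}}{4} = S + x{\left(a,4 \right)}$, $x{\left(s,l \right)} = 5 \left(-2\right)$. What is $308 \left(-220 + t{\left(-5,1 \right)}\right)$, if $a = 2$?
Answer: $-78848$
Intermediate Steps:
$x{\left(s,l \right)} = -10$
$t{\left(c,S \right)} = -40 + 4 S$ ($t{\left(c,S \right)} = 4 \left(S - 10\right) = 4 \left(-10 + S\right) = -40 + 4 S$)
$308 \left(-220 + t{\left(-5,1 \right)}\right) = 308 \left(-220 + \left(-40 + 4 \cdot 1\right)\right) = 308 \left(-220 + \left(-40 + 4\right)\right) = 308 \left(-220 - 36\right) = 308 \left(-256\right) = -78848$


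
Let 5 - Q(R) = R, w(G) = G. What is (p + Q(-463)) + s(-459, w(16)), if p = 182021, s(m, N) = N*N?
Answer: 182745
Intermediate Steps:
Q(R) = 5 - R
s(m, N) = N²
(p + Q(-463)) + s(-459, w(16)) = (182021 + (5 - 1*(-463))) + 16² = (182021 + (5 + 463)) + 256 = (182021 + 468) + 256 = 182489 + 256 = 182745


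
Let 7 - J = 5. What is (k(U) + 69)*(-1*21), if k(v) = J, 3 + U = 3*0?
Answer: -1491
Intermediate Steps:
J = 2 (J = 7 - 1*5 = 7 - 5 = 2)
U = -3 (U = -3 + 3*0 = -3 + 0 = -3)
k(v) = 2
(k(U) + 69)*(-1*21) = (2 + 69)*(-1*21) = 71*(-21) = -1491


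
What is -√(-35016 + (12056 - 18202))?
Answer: -I*√41162 ≈ -202.88*I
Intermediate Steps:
-√(-35016 + (12056 - 18202)) = -√(-35016 - 6146) = -√(-41162) = -I*√41162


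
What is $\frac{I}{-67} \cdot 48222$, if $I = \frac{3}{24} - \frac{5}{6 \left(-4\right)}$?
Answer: $- \frac{16074}{67} \approx -239.91$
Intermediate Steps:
$I = \frac{1}{3}$ ($I = 3 \cdot \frac{1}{24} - \frac{5}{-24} = \frac{1}{8} - - \frac{5}{24} = \frac{1}{8} + \frac{5}{24} = \frac{1}{3} \approx 0.33333$)
$\frac{I}{-67} \cdot 48222 = \frac{1}{3 \left(-67\right)} 48222 = \frac{1}{3} \left(- \frac{1}{67}\right) 48222 = \left(- \frac{1}{201}\right) 48222 = - \frac{16074}{67}$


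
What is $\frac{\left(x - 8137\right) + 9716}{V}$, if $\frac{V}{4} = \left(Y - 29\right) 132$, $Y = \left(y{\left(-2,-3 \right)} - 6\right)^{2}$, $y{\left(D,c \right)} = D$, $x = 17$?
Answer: $\frac{19}{220} \approx 0.086364$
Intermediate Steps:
$Y = 64$ ($Y = \left(-2 - 6\right)^{2} = \left(-8\right)^{2} = 64$)
$V = 18480$ ($V = 4 \left(64 - 29\right) 132 = 4 \cdot 35 \cdot 132 = 4 \cdot 4620 = 18480$)
$\frac{\left(x - 8137\right) + 9716}{V} = \frac{\left(17 - 8137\right) + 9716}{18480} = \left(\left(17 - 8137\right) + 9716\right) \frac{1}{18480} = \left(-8120 + 9716\right) \frac{1}{18480} = 1596 \cdot \frac{1}{18480} = \frac{19}{220}$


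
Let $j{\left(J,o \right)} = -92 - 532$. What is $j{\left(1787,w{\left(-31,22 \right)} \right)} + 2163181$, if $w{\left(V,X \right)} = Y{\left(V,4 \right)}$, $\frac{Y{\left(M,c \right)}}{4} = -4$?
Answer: $2162557$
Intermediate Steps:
$Y{\left(M,c \right)} = -16$ ($Y{\left(M,c \right)} = 4 \left(-4\right) = -16$)
$w{\left(V,X \right)} = -16$
$j{\left(J,o \right)} = -624$ ($j{\left(J,o \right)} = -92 - 532 = -624$)
$j{\left(1787,w{\left(-31,22 \right)} \right)} + 2163181 = -624 + 2163181 = 2162557$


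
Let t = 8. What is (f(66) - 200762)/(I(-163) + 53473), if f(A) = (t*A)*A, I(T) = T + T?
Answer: -165914/53147 ≈ -3.1218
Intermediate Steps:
I(T) = 2*T
f(A) = 8*A² (f(A) = (8*A)*A = 8*A²)
(f(66) - 200762)/(I(-163) + 53473) = (8*66² - 200762)/(2*(-163) + 53473) = (8*4356 - 200762)/(-326 + 53473) = (34848 - 200762)/53147 = -165914*1/53147 = -165914/53147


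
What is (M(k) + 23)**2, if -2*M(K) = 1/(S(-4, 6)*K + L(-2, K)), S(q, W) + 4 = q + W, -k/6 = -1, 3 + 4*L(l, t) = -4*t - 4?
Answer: 3308761/6241 ≈ 530.17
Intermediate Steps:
L(l, t) = -7/4 - t (L(l, t) = -3/4 + (-4*t - 4)/4 = -3/4 + (-4 - 4*t)/4 = -3/4 + (-1 - t) = -7/4 - t)
k = 6 (k = -6*(-1) = 6)
S(q, W) = -4 + W + q (S(q, W) = -4 + (q + W) = -4 + (W + q) = -4 + W + q)
M(K) = -1/(2*(-7/4 - 3*K)) (M(K) = -1/(2*((-4 + 6 - 4)*K + (-7/4 - K))) = -1/(2*(-2*K + (-7/4 - K))) = -1/(2*(-7/4 - 3*K)))
(M(k) + 23)**2 = (2/(7 + 12*6) + 23)**2 = (2/(7 + 72) + 23)**2 = (2/79 + 23)**2 = (1819/79)**2 = 3308761/6241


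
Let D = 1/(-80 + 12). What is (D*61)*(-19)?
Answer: 1159/68 ≈ 17.044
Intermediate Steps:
D = -1/68 (D = 1/(-68) = -1/68 ≈ -0.014706)
(D*61)*(-19) = -1/68*61*(-19) = -61/68*(-19) = 1159/68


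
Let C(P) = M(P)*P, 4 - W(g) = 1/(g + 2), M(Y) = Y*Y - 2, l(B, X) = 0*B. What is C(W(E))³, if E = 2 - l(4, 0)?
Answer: 24263067375/262144 ≈ 92556.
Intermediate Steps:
l(B, X) = 0
E = 2 (E = 2 - 1*0 = 2 + 0 = 2)
M(Y) = -2 + Y² (M(Y) = Y² - 2 = -2 + Y²)
W(g) = 4 - 1/(2 + g) (W(g) = 4 - 1/(g + 2) = 4 - 1/(2 + g))
C(P) = P*(-2 + P²) (C(P) = (-2 + P²)*P = P*(-2 + P²))
C(W(E))³ = (((7 + 4*2)/(2 + 2))*(-2 + ((7 + 4*2)/(2 + 2))²))³ = (((7 + 8)/4)*(-2 + ((7 + 8)/4)²))³ = (((¼)*15)*(-2 + ((¼)*15)²))³ = (15*(-2 + (15/4)²)/4)³ = (15*(-2 + 225/16)/4)³ = ((15/4)*(193/16))³ = (2895/64)³ = 24263067375/262144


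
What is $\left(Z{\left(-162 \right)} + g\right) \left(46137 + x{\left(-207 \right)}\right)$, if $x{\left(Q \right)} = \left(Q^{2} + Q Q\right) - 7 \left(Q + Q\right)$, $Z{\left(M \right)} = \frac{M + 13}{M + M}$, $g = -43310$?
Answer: $- \frac{630204221101}{108} \approx -5.8352 \cdot 10^{9}$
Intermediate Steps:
$Z{\left(M \right)} = \frac{13 + M}{2 M}$
$x{\left(Q \right)} = - 14 Q + 2 Q^{2}$ ($x{\left(Q \right)} = \left(Q^{2} + Q^{2}\right) - 7 \cdot 2 Q = 2 Q^{2} - 14 Q = - 14 Q + 2 Q^{2}$)
$\left(Z{\left(-162 \right)} + g\right) \left(46137 + x{\left(-207 \right)}\right) = \left(\frac{13 - 162}{2 \left(-162\right)} - 43310\right) \left(46137 + 2 \left(-207\right) \left(-7 - 207\right)\right) = \left(\frac{1}{2} \left(- \frac{1}{162}\right) \left(-149\right) - 43310\right) \left(46137 + 2 \left(-207\right) \left(-214\right)\right) = \left(\frac{149}{324} - 43310\right) \left(46137 + 88596\right) = \left(- \frac{14032291}{324}\right) 134733 = - \frac{630204221101}{108}$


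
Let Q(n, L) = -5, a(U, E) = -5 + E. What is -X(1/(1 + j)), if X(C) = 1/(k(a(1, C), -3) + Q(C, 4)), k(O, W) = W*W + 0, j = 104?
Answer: -1/4 ≈ -0.25000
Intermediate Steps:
k(O, W) = W**2 (k(O, W) = W**2 + 0 = W**2)
X(C) = 1/4 (X(C) = 1/((-3)**2 - 5) = 1/(9 - 5) = 1/4)
-X(1/(1 + j)) = -1*1/4 = -1/4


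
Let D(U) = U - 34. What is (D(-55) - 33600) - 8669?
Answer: -42358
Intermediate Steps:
D(U) = -34 + U
(D(-55) - 33600) - 8669 = ((-34 - 55) - 33600) - 8669 = (-89 - 33600) - 8669 = -33689 - 8669 = -42358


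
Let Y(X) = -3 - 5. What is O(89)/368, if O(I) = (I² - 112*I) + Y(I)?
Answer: -2055/368 ≈ -5.5842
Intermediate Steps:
Y(X) = -8
O(I) = -8 + I² - 112*I (O(I) = (I² - 112*I) - 8 = -8 + I² - 112*I)
O(89)/368 = (-8 + 89² - 112*89)/368 = (-8 + 7921 - 9968)/368 = (1/368)*(-2055) = -2055/368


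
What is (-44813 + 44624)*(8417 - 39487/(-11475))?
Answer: -676371934/425 ≈ -1.5915e+6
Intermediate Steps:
(-44813 + 44624)*(8417 - 39487/(-11475)) = -189*(8417 - 39487*(-1/11475)) = -189*(8417 + 39487/11475) = -189*96624562/11475 = -676371934/425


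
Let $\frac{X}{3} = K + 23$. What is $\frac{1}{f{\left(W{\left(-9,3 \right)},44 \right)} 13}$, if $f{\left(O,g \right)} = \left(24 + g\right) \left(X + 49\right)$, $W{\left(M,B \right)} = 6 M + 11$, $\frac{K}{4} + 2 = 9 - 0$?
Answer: $\frac{1}{178568} \approx 5.6001 \cdot 10^{-6}$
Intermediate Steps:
$K = 28$ ($K = -8 + 4 \left(9 - 0\right) = -8 + 4 \left(9 + 0\right) = -8 + 4 \cdot 9 = -8 + 36 = 28$)
$W{\left(M,B \right)} = 11 + 6 M$
$X = 153$ ($X = 3 \left(28 + 23\right) = 3 \cdot 51 = 153$)
$f{\left(O,g \right)} = 4848 + 202 g$ ($f{\left(O,g \right)} = \left(24 + g\right) \left(153 + 49\right) = \left(24 + g\right) 202 = 4848 + 202 g$)
$\frac{1}{f{\left(W{\left(-9,3 \right)},44 \right)} 13} = \frac{1}{\left(4848 + 202 \cdot 44\right) 13} = \frac{1}{\left(4848 + 8888\right) 13} = \frac{1}{13736 \cdot 13} = \frac{1}{178568}$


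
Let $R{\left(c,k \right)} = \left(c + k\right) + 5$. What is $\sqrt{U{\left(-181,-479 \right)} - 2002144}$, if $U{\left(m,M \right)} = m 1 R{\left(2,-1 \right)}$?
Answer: $i \sqrt{2003230} \approx 1415.4 i$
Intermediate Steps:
$R{\left(c,k \right)} = 5 + c + k$
$U{\left(m,M \right)} = 6 m$ ($U{\left(m,M \right)} = m 1 \left(5 + 2 - 1\right) = m 6 = 6 m$)
$\sqrt{U{\left(-181,-479 \right)} - 2002144} = \sqrt{6 \left(-181\right) - 2002144} = \sqrt{-1086 - 2002144} = \sqrt{-2003230} = i \sqrt{2003230}$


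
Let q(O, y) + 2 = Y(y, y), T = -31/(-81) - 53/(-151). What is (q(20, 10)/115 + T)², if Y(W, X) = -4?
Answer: 918959973376/1978425099225 ≈ 0.46449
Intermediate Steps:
T = 8974/12231 (T = -31*(-1/81) - 53*(-1/151) = 31/81 + 53/151 = 8974/12231 ≈ 0.73371)
q(O, y) = -6 (q(O, y) = -2 - 4 = -6)
(q(20, 10)/115 + T)² = (-6/115 + 8974/12231)² = (958624/1406565)² = 918959973376/1978425099225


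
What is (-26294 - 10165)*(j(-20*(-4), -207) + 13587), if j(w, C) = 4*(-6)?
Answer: -494493417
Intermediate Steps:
j(w, C) = -24
(-26294 - 10165)*(j(-20*(-4), -207) + 13587) = (-26294 - 10165)*(-24 + 13587) = -36459*13563 = -494493417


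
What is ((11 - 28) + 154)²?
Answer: 18769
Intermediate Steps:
((11 - 28) + 154)² = (-17 + 154)² = 137² = 18769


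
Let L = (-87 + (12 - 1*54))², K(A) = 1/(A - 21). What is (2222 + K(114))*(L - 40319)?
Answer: -4892987666/93 ≈ -5.2613e+7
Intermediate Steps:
K(A) = 1/(-21 + A)
L = 16641 (L = (-87 + (12 - 54))² = (-87 - 42)² = (-129)² = 16641)
(2222 + K(114))*(L - 40319) = (2222 + 1/(-21 + 114))*(16641 - 40319) = (2222 + 1/93)*(-23678) = (206647/93)*(-23678) = -4892987666/93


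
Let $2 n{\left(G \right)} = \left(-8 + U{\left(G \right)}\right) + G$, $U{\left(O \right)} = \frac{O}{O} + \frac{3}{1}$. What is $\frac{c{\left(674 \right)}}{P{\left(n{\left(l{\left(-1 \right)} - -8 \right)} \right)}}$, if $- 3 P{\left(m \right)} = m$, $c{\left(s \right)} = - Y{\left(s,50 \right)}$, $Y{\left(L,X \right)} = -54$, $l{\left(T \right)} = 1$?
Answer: $- \frac{324}{5} \approx -64.8$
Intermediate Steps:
$U{\left(O \right)} = 4$ ($U{\left(O \right)} = 1 + 3 \cdot 1 = 1 + 3 = 4$)
$c{\left(s \right)} = 54$ ($c{\left(s \right)} = \left(-1\right) \left(-54\right) = 54$)
$n{\left(G \right)} = -2 + \frac{G}{2}$ ($n{\left(G \right)} = \frac{\left(-8 + 4\right) + G}{2} = \frac{-4 + G}{2} = -2 + \frac{G}{2}$)
$P{\left(m \right)} = - \frac{m}{3}$
$\frac{c{\left(674 \right)}}{P{\left(n{\left(l{\left(-1 \right)} - -8 \right)} \right)}} = \frac{54}{\left(- \frac{1}{3}\right) \left(-2 + \frac{1 - -8}{2}\right)} = \frac{54}{\left(- \frac{1}{3}\right) \left(-2 + \frac{1 + 8}{2}\right)} = \frac{54}{\left(- \frac{1}{3}\right) \left(-2 + \frac{1}{2} \cdot 9\right)} = \frac{54}{\left(- \frac{1}{3}\right) \left(-2 + \frac{9}{2}\right)} = \frac{54}{\left(- \frac{1}{3}\right) \frac{5}{2}} = \frac{54}{- \frac{5}{6}} = 54 \left(- \frac{6}{5}\right) = - \frac{324}{5}$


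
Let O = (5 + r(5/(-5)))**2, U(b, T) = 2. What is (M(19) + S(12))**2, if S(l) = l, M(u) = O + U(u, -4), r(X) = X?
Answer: 900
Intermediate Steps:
O = 16 (O = (5 + 5/(-5))**2 = (5 + 5*(-1/5))**2 = (5 - 1)**2 = 4**2 = 16)
M(u) = 18 (M(u) = 16 + 2 = 18)
(M(19) + S(12))**2 = (18 + 12)**2 = 30**2 = 900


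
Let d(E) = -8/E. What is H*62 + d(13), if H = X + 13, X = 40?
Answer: 42710/13 ≈ 3285.4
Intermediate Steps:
H = 53 (H = 40 + 13 = 53)
H*62 + d(13) = 53*62 - 8/13 = 3286 - 8*1/13 = 3286 - 8/13 = 42710/13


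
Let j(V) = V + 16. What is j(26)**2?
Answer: 1764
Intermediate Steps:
j(V) = 16 + V
j(26)**2 = (16 + 26)**2 = 42**2 = 1764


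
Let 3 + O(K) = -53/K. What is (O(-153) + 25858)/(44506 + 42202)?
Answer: 988967/3316581 ≈ 0.29819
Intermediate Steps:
O(K) = -3 - 53/K
(O(-153) + 25858)/(44506 + 42202) = ((-3 - 53/(-153)) + 25858)/(44506 + 42202) = ((-3 - 53*(-1/153)) + 25858)/86708 = ((-3 + 53/153) + 25858)*(1/86708) = (-406/153 + 25858)*(1/86708) = (3955868/153)*(1/86708) = 988967/3316581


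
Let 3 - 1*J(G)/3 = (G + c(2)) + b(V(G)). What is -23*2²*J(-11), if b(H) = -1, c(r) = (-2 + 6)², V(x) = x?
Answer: 276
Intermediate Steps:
c(r) = 16 (c(r) = 4² = 16)
J(G) = -36 - 3*G (J(G) = 9 - 3*((G + 16) - 1) = 9 - 3*((16 + G) - 1) = 9 - 3*(15 + G) = 9 + (-45 - 3*G) = -36 - 3*G)
-23*2²*J(-11) = -23*2²*(-36 - 3*(-11)) = -92*(-36 + 33) = -92*(-3) = -23*(-12) = 276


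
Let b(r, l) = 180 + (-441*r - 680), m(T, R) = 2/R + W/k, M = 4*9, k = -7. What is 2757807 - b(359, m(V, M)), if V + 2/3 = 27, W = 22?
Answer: 2916626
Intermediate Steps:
M = 36
V = 79/3 (V = -⅔ + 27 = 79/3 ≈ 26.333)
m(T, R) = -22/7 + 2/R (m(T, R) = 2/R + 22/(-7) = 2/R + 22*(-⅐) = 2/R - 22/7 = -22/7 + 2/R)
b(r, l) = -500 - 441*r (b(r, l) = 180 + (-680 - 441*r) = -500 - 441*r)
2757807 - b(359, m(V, M)) = 2757807 - (-500 - 441*359) = 2757807 - (-500 - 158319) = 2757807 - 1*(-158819) = 2757807 + 158819 = 2916626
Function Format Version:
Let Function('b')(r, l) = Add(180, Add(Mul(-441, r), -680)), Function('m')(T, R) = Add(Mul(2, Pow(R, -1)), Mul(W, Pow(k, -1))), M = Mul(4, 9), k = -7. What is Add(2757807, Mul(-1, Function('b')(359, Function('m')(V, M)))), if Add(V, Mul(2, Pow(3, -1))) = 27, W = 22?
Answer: 2916626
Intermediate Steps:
M = 36
V = Rational(79, 3) (V = Add(Rational(-2, 3), 27) = Rational(79, 3) ≈ 26.333)
Function('m')(T, R) = Add(Rational(-22, 7), Mul(2, Pow(R, -1))) (Function('m')(T, R) = Add(Mul(2, Pow(R, -1)), Mul(22, Pow(-7, -1))) = Add(Mul(2, Pow(R, -1)), Mul(22, Rational(-1, 7))) = Add(Mul(2, Pow(R, -1)), Rational(-22, 7)) = Add(Rational(-22, 7), Mul(2, Pow(R, -1))))
Function('b')(r, l) = Add(-500, Mul(-441, r)) (Function('b')(r, l) = Add(180, Add(-680, Mul(-441, r))) = Add(-500, Mul(-441, r)))
Add(2757807, Mul(-1, Function('b')(359, Function('m')(V, M)))) = Add(2757807, Mul(-1, Add(-500, Mul(-441, 359)))) = Add(2757807, Mul(-1, Add(-500, -158319))) = Add(2757807, Mul(-1, -158819)) = Add(2757807, 158819) = 2916626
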